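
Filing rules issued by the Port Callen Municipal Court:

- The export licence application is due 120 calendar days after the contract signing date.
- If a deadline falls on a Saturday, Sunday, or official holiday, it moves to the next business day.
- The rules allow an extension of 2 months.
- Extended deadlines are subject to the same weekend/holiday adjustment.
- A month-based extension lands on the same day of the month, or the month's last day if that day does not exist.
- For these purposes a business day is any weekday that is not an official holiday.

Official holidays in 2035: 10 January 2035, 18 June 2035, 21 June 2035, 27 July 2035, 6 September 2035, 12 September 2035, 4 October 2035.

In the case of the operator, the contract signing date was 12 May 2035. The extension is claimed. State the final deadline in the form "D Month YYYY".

12 November 2035

From 12 May 2035, 120 calendar days later is 9 September 2035.
9 September 2035 falls on a Sunday. Rolling to the next business day gives 10 September 2035, a Monday.
Add 2 months to 10 September 2035: 10 November 2035.
Because 10 November 2035 is a Saturday, the deadline becomes 12 November 2035 (Monday).
So the filing is due 12 November 2035.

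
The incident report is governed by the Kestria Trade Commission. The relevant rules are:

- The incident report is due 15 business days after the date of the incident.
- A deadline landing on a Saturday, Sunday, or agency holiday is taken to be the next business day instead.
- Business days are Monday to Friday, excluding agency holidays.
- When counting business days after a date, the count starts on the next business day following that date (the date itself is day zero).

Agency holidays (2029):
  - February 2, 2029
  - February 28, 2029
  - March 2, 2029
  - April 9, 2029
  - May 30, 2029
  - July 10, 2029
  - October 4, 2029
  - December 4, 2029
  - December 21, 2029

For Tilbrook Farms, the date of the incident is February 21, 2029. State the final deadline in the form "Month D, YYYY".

March 16, 2029

15 business days after February 21, 2029, excluding weekends and holidays, is March 16, 2029.
March 16, 2029 is a Friday and not a listed holiday, so it stands.
The final due date is March 16, 2029.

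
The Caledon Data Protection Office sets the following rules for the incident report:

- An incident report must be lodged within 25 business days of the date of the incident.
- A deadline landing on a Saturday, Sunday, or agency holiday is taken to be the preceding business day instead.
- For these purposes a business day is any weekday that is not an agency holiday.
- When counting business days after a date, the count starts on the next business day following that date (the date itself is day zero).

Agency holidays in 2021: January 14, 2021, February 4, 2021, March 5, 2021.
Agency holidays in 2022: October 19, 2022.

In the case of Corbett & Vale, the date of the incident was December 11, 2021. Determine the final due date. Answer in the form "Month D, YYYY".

January 14, 2022

Counting 25 business days after December 11, 2021 (skipping weekends and listed holidays) reaches January 14, 2022.
January 14, 2022 is a Friday and not a listed holiday, so it stands.
So the filing is due January 14, 2022.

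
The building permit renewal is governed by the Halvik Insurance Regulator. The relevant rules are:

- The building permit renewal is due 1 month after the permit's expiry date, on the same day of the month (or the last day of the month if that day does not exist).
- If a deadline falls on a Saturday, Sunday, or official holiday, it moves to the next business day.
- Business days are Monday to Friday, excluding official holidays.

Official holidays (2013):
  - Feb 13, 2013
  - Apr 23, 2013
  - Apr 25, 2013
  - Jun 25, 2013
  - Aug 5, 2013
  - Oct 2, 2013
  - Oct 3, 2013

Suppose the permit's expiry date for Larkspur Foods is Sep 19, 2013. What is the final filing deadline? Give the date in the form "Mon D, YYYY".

Oct 21, 2013

1 month from Sep 19, 2013 is Oct 19, 2013.
Oct 19, 2013 is a Saturday, so it moves to the next business day, Oct 21, 2013 (Monday).
The final due date is Oct 21, 2013.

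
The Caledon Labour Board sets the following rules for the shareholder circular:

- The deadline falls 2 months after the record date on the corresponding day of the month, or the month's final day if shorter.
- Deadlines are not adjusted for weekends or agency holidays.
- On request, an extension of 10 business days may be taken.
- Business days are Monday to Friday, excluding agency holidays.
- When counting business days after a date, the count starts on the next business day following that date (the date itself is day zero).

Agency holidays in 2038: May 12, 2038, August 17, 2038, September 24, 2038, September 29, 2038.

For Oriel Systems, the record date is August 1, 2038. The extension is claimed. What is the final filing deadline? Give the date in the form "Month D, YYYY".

October 15, 2038

2 months from August 1, 2038 is October 1, 2038.
No adjustment is made for weekends or holidays, so October 1, 2038 stands.
Counting 10 further business days from October 1, 2038 reaches October 15, 2038.
October 15, 2038 falls on a Friday. The rules make no weekend/holiday allowance, so it remains October 15, 2038.
The final due date is October 15, 2038.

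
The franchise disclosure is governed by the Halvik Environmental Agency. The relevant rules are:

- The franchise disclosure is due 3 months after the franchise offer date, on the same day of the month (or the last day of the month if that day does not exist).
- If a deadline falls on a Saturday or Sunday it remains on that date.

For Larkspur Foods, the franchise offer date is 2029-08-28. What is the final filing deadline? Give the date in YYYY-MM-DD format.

3 months from 2029-08-28 is 2029-11-28.
2029-11-28 is a Wednesday; no weekend or holiday adjustment applies.
Final deadline: 2029-11-28.

2029-11-28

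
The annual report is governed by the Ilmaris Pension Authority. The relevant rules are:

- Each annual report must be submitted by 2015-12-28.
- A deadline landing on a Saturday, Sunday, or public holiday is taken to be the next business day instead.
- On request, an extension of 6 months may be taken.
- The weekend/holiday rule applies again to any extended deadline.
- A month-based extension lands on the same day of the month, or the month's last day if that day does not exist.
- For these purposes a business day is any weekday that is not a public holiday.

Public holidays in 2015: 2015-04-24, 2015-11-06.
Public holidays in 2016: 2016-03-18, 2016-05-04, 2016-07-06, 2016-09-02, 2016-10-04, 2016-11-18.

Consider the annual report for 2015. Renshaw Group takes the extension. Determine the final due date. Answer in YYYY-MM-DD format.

Start from the fixed due date, 2015-12-28.
2015-12-28 is a Monday and not a listed holiday, so it stands.
Applying the 6 months extension: 6 months after 2015-12-28 is 2016-06-28.
Since 2016-06-28 is a Tuesday and not a holiday, the date is unchanged.
So the filing is due 2016-06-28.

2016-06-28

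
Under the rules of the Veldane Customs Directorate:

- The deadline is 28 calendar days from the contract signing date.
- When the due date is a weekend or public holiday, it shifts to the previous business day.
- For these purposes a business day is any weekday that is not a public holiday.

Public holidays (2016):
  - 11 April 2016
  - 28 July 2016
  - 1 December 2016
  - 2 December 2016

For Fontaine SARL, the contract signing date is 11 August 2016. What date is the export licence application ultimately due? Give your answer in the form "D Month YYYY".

28 calendar days after 11 August 2016 is 8 September 2016.
8 September 2016 (Thursday) is already a business day.
The final due date is 8 September 2016.

8 September 2016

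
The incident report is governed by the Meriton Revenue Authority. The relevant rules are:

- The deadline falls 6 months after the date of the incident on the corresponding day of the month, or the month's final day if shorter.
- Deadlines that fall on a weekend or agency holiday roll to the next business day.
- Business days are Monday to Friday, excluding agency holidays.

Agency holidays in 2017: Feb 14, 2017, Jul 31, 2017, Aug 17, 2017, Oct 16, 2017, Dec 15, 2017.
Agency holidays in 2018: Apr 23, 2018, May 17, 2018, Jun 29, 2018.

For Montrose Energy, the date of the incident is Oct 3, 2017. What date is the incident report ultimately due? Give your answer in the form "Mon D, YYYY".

Moving 6 months forward from Oct 3, 2017 on the corresponding day gives Apr 3, 2018.
Apr 3, 2018 falls on a Tuesday, which is a business day, so no adjustment is needed.
So the filing is due Apr 3, 2018.

Apr 3, 2018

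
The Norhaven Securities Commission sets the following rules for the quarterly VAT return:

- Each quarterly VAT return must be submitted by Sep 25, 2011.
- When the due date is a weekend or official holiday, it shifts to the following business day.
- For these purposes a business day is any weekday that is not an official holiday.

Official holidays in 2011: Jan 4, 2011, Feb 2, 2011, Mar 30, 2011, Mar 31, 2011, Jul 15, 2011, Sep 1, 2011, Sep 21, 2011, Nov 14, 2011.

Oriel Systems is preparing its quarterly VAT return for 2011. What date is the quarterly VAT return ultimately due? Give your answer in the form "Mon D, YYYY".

Sep 26, 2011

The statutory due date is Sep 25, 2011.
Because Sep 25, 2011 is a Sunday, the deadline becomes Sep 26, 2011 (Monday).
Final deadline: Sep 26, 2011.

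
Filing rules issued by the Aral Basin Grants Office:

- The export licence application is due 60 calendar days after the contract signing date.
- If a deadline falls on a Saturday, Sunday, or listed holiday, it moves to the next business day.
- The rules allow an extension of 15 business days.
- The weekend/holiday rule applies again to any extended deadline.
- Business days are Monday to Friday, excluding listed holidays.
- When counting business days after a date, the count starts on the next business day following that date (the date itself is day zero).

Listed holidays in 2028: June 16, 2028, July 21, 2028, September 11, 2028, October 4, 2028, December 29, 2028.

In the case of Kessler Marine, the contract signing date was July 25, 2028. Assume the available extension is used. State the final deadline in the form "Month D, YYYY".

60 calendar days after July 25, 2028 is September 23, 2028.
September 23, 2028 falls on a Saturday. Rolling to the next business day gives September 25, 2028, a Monday.
Counting 15 further business days from September 25, 2028 reaches October 17, 2028.
Since October 17, 2028 is a Tuesday and not a holiday, the date is unchanged.
The final due date is October 17, 2028.

October 17, 2028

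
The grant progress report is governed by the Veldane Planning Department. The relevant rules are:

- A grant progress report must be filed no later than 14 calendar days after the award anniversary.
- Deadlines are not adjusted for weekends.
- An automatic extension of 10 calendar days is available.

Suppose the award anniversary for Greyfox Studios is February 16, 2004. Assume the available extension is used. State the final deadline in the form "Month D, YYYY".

March 11, 2004

Adding 14 calendar days to February 16, 2004 gives March 1, 2004.
March 1, 2004 falls on a Monday. The rules make no weekend/holiday allowance, so it remains March 1, 2004.
With the 10-day extension, March 1, 2004 becomes March 11, 2004.
March 11, 2004 is a Thursday; no weekend or holiday adjustment applies.
So the filing is due March 11, 2004.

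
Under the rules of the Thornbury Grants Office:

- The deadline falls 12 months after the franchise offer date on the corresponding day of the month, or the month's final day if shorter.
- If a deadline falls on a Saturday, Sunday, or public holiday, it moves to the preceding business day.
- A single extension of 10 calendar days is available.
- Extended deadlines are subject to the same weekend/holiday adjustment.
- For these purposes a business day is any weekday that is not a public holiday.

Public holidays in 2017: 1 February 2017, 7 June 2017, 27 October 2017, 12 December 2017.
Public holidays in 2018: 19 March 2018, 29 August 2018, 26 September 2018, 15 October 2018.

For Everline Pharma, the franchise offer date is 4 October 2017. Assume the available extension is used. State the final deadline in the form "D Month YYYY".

12 October 2018

12 months after 4 October 2017, on the same day of the month, is 4 October 2018.
4 October 2018 (Thursday) is already a business day.
The 10-calendar-day extension moves the deadline from 4 October 2018 to 14 October 2018.
14 October 2018 is a Sunday; the preceding business day is 12 October 2018 (Friday).
The final due date is 12 October 2018.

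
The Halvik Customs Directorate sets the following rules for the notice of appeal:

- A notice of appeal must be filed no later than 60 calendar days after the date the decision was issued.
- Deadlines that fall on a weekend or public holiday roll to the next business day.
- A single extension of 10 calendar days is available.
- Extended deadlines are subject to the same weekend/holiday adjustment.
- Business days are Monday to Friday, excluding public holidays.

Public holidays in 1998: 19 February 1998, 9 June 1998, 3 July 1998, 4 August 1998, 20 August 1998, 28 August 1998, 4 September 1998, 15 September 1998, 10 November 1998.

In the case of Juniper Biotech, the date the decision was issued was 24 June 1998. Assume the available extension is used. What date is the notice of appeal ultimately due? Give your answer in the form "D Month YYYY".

3 September 1998

60 calendar days after 24 June 1998 is 23 August 1998.
23 August 1998 is a Sunday, so it moves to the next business day, 24 August 1998 (Monday).
Add the 10 calendar-day extension to 24 August 1998: 3 September 1998.
3 September 1998 is a Thursday and not a listed holiday, so it stands.
The final due date is 3 September 1998.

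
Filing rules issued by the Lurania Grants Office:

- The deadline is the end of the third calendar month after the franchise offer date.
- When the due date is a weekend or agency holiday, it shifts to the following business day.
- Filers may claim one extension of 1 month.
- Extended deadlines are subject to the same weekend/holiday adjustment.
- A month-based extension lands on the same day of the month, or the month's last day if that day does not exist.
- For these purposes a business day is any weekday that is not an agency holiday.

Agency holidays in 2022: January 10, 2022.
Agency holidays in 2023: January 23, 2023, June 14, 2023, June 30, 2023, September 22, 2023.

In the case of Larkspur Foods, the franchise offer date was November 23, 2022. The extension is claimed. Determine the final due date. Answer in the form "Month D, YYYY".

March 28, 2023

The third month after November 23, 2022 is February 2023, whose last day is February 28, 2023.
Since February 28, 2023 is a Tuesday and not a holiday, the date is unchanged.
The 1 month extension carries February 28, 2023 to March 28, 2023.
March 28, 2023 (Tuesday) is already a business day.
Deadline: March 28, 2023.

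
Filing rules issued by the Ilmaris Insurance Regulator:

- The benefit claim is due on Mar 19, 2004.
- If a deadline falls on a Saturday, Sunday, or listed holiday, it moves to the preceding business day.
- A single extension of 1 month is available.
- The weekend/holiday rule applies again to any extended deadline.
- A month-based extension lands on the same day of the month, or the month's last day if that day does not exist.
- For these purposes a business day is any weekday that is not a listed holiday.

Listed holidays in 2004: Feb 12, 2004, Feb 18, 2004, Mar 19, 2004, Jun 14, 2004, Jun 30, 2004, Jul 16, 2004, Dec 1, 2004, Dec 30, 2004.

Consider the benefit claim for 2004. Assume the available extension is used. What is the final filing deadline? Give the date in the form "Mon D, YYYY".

The stated deadline is Mar 19, 2004.
Mar 19, 2004 is a listed holiday, so it moves to the preceding business day, Mar 18, 2004 (Thursday).
Add 1 month to Mar 18, 2004: Apr 18, 2004.
Apr 18, 2004 is a Sunday, so it moves to the preceding business day, Apr 16, 2004 (Friday).
Final deadline: Apr 16, 2004.

Apr 16, 2004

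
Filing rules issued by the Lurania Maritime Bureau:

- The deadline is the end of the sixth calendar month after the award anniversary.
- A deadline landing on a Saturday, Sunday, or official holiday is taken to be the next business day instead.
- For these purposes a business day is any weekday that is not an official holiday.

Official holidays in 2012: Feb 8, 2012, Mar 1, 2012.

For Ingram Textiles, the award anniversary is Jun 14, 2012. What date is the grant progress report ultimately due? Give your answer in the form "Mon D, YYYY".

Dec 31, 2012

6 months after Jun 14, 2012 is December 2012; that month ends on Dec 31, 2012.
Dec 31, 2012 (Monday) is already a business day.
Final deadline: Dec 31, 2012.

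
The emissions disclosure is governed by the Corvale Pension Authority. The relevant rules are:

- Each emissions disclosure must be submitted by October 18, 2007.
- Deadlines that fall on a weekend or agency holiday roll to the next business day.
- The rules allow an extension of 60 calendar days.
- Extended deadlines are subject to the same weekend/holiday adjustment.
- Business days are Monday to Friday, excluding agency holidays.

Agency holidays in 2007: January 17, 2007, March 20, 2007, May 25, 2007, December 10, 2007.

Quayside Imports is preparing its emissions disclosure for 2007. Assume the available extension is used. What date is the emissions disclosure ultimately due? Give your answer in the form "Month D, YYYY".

Start from the fixed due date, October 18, 2007.
October 18, 2007 (Thursday) is already a business day.
Applying the 60-calendar-day extension: October 18, 2007 + 60 days = December 17, 2007.
Since December 17, 2007 is a Monday and not a holiday, the date is unchanged.
So the filing is due December 17, 2007.

December 17, 2007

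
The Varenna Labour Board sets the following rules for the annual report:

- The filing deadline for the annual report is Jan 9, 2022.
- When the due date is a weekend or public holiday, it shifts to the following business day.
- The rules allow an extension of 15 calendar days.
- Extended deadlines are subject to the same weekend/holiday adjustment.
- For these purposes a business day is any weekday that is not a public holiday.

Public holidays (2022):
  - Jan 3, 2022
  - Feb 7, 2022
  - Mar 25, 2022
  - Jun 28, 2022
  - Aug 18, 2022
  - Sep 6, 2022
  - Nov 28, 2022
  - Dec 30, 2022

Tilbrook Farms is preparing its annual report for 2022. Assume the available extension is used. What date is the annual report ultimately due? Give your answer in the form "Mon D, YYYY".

Jan 25, 2022

The statutory due date is Jan 9, 2022.
Because Jan 9, 2022 is a Sunday, the deadline becomes Jan 10, 2022 (Monday).
Applying the 15-calendar-day extension: Jan 10, 2022 + 15 days = Jan 25, 2022.
Jan 25, 2022 falls on a Tuesday, which is a business day, so no adjustment is needed.
Deadline: Jan 25, 2022.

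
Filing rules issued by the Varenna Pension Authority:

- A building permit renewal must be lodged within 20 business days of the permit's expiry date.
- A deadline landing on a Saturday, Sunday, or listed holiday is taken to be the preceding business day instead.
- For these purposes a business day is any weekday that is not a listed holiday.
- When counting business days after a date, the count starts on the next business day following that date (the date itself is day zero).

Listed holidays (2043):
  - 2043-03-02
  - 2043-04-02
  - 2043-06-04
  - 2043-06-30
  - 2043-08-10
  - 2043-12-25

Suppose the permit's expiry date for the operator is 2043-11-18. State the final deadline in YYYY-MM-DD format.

2043-12-16

Counting 20 business days after 2043-11-18 (skipping weekends and listed holidays) reaches 2043-12-16.
2043-12-16 (Wednesday) is already a business day.
The final due date is 2043-12-16.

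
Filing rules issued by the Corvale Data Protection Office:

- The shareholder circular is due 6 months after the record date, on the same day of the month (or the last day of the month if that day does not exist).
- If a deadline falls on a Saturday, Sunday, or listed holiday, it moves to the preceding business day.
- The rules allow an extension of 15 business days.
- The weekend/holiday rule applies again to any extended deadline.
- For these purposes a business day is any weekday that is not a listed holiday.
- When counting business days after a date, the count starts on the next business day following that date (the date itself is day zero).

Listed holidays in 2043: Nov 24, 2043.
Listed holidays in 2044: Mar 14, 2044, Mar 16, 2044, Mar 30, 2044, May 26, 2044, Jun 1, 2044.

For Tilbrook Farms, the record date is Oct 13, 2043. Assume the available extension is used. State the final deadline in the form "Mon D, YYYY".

6 months after Oct 13, 2043, on the same day of the month, is Apr 13, 2044.
Since Apr 13, 2044 is a Wednesday and not a holiday, the date is unchanged.
Applying the 15-business-day extension: 15 business days after Apr 13, 2044 is May 4, 2044.
May 4, 2044 (Wednesday) is already a business day.
The final due date is May 4, 2044.

May 4, 2044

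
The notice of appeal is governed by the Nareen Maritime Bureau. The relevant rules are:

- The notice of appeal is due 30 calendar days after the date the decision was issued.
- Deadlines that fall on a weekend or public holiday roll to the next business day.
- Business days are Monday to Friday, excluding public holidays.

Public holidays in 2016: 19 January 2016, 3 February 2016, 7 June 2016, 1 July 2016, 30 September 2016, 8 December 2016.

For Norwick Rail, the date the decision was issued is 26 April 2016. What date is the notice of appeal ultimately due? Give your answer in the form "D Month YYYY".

Adding 30 calendar days to 26 April 2016 gives 26 May 2016.
26 May 2016 falls on a Thursday, which is a business day, so no adjustment is needed.
Deadline: 26 May 2016.

26 May 2016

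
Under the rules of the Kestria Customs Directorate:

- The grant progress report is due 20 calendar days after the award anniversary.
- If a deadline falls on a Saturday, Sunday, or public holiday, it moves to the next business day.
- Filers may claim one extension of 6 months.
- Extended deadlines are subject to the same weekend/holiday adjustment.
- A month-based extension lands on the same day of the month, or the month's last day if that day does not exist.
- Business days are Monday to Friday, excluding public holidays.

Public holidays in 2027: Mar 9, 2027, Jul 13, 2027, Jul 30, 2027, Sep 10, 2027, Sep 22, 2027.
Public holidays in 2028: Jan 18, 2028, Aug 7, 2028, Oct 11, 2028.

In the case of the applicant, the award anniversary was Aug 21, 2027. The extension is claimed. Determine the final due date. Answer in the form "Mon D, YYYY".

From Aug 21, 2027, 20 calendar days later is Sep 10, 2027.
Because Sep 10, 2027 is a listed holiday, the deadline becomes Sep 13, 2027 (Monday).
The 6 months extension carries Sep 13, 2027 to Mar 13, 2028.
Since Mar 13, 2028 is a Monday and not a holiday, the date is unchanged.
Final deadline: Mar 13, 2028.

Mar 13, 2028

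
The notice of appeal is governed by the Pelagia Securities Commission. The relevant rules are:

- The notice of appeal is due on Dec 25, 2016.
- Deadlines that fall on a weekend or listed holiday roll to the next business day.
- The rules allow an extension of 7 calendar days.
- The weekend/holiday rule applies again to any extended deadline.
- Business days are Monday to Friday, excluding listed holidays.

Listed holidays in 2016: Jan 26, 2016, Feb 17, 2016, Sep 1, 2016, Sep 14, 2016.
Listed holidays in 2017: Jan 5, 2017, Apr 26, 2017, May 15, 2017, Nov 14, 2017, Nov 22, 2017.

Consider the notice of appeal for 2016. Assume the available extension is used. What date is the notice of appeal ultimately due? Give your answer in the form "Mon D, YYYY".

Jan 2, 2017

Start from the fixed due date, Dec 25, 2016.
Because Dec 25, 2016 is a Sunday, the deadline becomes Dec 26, 2016 (Monday).
Add the 7 calendar-day extension to Dec 26, 2016: Jan 2, 2017.
Since Jan 2, 2017 is a Monday and not a holiday, the date is unchanged.
The final due date is Jan 2, 2017.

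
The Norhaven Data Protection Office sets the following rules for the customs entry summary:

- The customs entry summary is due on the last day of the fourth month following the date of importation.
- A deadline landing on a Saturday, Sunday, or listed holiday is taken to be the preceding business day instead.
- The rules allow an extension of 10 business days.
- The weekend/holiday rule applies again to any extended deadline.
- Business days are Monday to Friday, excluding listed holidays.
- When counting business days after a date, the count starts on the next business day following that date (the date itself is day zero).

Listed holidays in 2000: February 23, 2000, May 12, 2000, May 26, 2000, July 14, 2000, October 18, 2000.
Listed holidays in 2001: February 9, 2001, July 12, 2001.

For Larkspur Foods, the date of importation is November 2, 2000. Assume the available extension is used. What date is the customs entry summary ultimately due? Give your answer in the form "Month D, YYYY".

4 months after November 2, 2000 is March 2001; that month ends on March 31, 2001.
March 31, 2001 is a Saturday, so it moves to the preceding business day, March 30, 2001 (Friday).
Applying the 10-business-day extension: 10 business days after March 30, 2001 is April 13, 2001.
Since April 13, 2001 is a Friday and not a holiday, the date is unchanged.
The final due date is April 13, 2001.

April 13, 2001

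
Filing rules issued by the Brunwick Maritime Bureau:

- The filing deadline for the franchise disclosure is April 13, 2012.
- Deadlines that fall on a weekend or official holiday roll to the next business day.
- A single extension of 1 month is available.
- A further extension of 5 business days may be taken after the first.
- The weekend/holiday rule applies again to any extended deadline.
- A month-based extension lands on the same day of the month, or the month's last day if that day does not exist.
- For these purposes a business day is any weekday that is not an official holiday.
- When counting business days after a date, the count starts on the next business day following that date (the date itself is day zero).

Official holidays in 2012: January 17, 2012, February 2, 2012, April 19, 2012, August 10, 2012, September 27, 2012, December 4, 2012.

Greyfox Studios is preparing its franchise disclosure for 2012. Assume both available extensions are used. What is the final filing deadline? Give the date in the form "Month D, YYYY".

May 21, 2012

The statutory due date is April 13, 2012.
April 13, 2012 (Friday) is already a business day.
Add 1 month to April 13, 2012: May 13, 2012.
Because May 13, 2012 is a Sunday, the deadline becomes May 14, 2012 (Monday).
Counting 5 further business days from May 14, 2012 reaches May 21, 2012.
May 21, 2012 is a Monday and not a listed holiday, so it stands.
Deadline: May 21, 2012.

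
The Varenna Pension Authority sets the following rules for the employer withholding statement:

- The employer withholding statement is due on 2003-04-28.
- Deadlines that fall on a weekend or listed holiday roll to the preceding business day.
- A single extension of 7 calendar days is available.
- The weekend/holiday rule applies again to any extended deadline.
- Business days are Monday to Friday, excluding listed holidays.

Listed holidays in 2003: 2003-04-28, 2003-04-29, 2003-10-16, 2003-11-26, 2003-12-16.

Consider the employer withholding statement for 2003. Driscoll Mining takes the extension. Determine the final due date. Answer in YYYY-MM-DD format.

Start from the fixed due date, 2003-04-28.
Because 2003-04-28 is a listed holiday, the deadline becomes 2003-04-25 (Friday).
Add the 7 calendar-day extension to 2003-04-25: 2003-05-02.
2003-05-02 (Friday) is already a business day.
Deadline: 2003-05-02.

2003-05-02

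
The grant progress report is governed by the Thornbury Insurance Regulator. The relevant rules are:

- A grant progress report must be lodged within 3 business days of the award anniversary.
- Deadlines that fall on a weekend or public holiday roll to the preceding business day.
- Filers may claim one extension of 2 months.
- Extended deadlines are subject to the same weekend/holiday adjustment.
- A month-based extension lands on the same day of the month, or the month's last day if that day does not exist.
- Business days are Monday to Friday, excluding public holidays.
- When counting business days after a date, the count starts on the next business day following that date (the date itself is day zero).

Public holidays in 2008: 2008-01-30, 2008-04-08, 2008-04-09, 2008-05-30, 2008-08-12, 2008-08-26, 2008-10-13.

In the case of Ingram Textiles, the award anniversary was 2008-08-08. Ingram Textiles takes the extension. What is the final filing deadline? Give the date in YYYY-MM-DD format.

3 business days after 2008-08-08, excluding weekends and holidays, is 2008-08-14.
2008-08-14 is a Thursday and not a listed holiday, so it stands.
Add 2 months to 2008-08-14: 2008-10-14.
2008-10-14 (Tuesday) is already a business day.
Final deadline: 2008-10-14.

2008-10-14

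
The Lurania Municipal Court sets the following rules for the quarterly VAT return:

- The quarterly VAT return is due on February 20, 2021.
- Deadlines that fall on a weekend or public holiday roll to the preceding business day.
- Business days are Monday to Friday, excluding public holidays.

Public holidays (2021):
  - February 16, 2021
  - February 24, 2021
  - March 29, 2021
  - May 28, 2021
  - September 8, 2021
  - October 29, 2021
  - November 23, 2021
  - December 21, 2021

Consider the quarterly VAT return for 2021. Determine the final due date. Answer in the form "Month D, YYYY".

The statutory due date is February 20, 2021.
February 20, 2021 falls on a Saturday. Rolling to the preceding business day gives February 19, 2021, a Friday.
Final deadline: February 19, 2021.

February 19, 2021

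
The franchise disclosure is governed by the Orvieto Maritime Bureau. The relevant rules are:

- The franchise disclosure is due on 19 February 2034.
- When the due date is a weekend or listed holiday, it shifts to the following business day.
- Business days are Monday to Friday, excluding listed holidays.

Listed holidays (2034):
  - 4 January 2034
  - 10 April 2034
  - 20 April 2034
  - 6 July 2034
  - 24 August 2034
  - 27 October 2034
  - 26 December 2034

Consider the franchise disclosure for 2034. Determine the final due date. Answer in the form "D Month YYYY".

The stated deadline is 19 February 2034.
19 February 2034 is a Sunday; the next business day is 20 February 2034 (Monday).
Final deadline: 20 February 2034.

20 February 2034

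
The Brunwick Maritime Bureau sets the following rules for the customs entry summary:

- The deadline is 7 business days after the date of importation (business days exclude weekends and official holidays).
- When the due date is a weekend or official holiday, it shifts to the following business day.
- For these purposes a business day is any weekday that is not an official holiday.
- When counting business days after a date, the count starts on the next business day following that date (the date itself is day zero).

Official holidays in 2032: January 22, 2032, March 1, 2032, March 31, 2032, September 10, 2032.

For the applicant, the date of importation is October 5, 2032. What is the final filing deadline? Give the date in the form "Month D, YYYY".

October 14, 2032

Starting the day after October 5, 2032 and counting 7 business days lands on October 14, 2032.
Since October 14, 2032 is a Thursday and not a holiday, the date is unchanged.
So the filing is due October 14, 2032.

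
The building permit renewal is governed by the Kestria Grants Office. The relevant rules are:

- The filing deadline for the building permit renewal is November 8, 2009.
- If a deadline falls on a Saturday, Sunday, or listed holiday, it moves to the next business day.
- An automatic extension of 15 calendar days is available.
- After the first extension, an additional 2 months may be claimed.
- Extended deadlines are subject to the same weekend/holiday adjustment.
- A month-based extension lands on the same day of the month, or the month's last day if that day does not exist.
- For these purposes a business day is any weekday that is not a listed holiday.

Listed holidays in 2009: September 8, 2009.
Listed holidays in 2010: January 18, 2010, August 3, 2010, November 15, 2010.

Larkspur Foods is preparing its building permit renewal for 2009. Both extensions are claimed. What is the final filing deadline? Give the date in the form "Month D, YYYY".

January 25, 2010

The statutory due date is November 8, 2009.
November 8, 2009 is a Sunday; the next business day is November 9, 2009 (Monday).
Add the 15 calendar-day extension to November 9, 2009: November 24, 2009.
November 24, 2009 falls on a Tuesday, which is a business day, so no adjustment is needed.
Applying the 2 months extension: 2 months after November 24, 2009 is January 24, 2010.
January 24, 2010 falls on a Sunday. Rolling to the next business day gives January 25, 2010, a Monday.
Final deadline: January 25, 2010.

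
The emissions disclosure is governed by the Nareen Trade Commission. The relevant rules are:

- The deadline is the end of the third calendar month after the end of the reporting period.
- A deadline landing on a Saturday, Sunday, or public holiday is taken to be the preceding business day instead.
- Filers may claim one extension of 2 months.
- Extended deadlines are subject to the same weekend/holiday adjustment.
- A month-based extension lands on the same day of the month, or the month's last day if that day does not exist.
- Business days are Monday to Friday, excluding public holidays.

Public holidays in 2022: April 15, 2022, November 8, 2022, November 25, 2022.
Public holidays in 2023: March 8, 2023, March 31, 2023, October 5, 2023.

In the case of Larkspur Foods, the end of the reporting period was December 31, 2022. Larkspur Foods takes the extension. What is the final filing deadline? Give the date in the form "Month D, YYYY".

May 30, 2023

The third month after December 31, 2022 is March 2023, whose last day is March 31, 2023.
March 31, 2023 is a listed holiday; the preceding business day is March 30, 2023 (Thursday).
The 2 months extension carries March 30, 2023 to May 30, 2023.
May 30, 2023 falls on a Tuesday, which is a business day, so no adjustment is needed.
Deadline: May 30, 2023.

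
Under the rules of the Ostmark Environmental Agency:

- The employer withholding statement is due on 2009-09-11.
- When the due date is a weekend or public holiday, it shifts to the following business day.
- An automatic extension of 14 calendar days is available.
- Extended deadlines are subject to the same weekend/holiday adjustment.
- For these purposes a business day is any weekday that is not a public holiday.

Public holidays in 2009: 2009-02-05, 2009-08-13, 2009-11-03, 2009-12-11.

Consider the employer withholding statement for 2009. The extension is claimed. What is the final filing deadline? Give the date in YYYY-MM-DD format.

2009-09-25

Start from the fixed due date, 2009-09-11.
2009-09-11 falls on a Friday, which is a business day, so no adjustment is needed.
Applying the 14-calendar-day extension: 2009-09-11 + 14 days = 2009-09-25.
2009-09-25 is a Friday and not a listed holiday, so it stands.
The final due date is 2009-09-25.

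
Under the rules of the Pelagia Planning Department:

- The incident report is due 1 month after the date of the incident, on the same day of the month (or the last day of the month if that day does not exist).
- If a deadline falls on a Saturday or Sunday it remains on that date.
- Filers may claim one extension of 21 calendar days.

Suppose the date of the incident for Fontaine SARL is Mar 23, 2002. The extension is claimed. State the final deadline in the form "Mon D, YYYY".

May 14, 2002

1 month after Mar 23, 2002, on the same day of the month, is Apr 23, 2002.
Apr 23, 2002 is a Tuesday; no weekend or holiday adjustment applies.
Applying the 21-calendar-day extension: Apr 23, 2002 + 21 days = May 14, 2002.
May 14, 2002 falls on a Tuesday. The rules make no weekend/holiday allowance, so it remains May 14, 2002.
So the filing is due May 14, 2002.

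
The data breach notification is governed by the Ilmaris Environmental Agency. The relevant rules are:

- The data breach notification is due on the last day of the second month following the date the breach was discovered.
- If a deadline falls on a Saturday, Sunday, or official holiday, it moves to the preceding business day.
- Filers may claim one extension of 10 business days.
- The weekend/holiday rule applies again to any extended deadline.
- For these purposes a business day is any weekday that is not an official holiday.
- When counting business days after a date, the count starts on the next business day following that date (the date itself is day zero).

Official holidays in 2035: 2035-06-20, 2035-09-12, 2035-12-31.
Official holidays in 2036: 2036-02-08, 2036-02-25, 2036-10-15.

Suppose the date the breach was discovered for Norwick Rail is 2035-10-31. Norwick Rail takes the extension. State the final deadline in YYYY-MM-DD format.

The second month after 2035-10-31 is December 2035, whose last day is 2035-12-31.
2035-12-31 falls on a listed holiday. Rolling to the preceding business day gives 2035-12-28, a Friday.
Applying the 10-business-day extension: 10 business days after 2035-12-28 is 2036-01-14.
2036-01-14 falls on a Monday, which is a business day, so no adjustment is needed.
Final deadline: 2036-01-14.

2036-01-14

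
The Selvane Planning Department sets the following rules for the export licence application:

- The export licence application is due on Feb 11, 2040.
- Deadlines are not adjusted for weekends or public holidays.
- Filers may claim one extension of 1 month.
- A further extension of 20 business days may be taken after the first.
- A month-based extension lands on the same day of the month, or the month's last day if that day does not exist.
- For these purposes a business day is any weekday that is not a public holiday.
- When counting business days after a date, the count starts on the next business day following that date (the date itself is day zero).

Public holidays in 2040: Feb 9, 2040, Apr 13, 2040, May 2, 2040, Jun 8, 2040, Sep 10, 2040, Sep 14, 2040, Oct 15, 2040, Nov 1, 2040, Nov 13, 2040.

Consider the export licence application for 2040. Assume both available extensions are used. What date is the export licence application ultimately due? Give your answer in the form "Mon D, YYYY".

The stated deadline is Feb 11, 2040.
Feb 11, 2040 falls on a Saturday. The rules make no weekend/holiday allowance, so it remains Feb 11, 2040.
Add 1 month to Feb 11, 2040: Mar 11, 2040.
Mar 11, 2040 falls on a Sunday. The rules make no weekend/holiday allowance, so it remains Mar 11, 2040.
Counting 20 further business days from Mar 11, 2040 reaches Apr 6, 2040.
No adjustment is made for weekends or holidays, so Apr 6, 2040 stands.
So the filing is due Apr 6, 2040.

Apr 6, 2040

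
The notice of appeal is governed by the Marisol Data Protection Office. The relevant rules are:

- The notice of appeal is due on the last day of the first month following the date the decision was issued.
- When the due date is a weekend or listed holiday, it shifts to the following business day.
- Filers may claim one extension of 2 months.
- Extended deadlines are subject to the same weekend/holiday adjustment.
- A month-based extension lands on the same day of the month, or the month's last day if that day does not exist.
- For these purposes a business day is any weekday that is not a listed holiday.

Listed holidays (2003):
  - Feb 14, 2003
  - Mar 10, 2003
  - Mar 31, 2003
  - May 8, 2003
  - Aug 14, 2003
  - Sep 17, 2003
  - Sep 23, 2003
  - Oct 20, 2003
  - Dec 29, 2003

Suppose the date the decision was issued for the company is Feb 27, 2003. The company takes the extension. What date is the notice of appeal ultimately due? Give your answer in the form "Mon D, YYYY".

The first month after Feb 27, 2003 is March 2003, whose last day is Mar 31, 2003.
Mar 31, 2003 is a listed holiday, so it moves to the next business day, Apr 1, 2003 (Tuesday).
The 2 months extension carries Apr 1, 2003 to Jun 1, 2003.
Because Jun 1, 2003 is a Sunday, the deadline becomes Jun 2, 2003 (Monday).
Final deadline: Jun 2, 2003.

Jun 2, 2003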